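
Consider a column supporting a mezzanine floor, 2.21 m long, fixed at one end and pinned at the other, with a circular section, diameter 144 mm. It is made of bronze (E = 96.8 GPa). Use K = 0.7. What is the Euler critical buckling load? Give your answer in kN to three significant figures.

P_cr ≈ 8430 kN

I = πd⁴/64 = π×144⁴/64 = 2.111×10^7 mm⁴
I = 2.111×10^7 mm⁴ = 2.111×10^-5 m⁴
Effective length L_e = K·L = 0.7 × 2.21 = 1.547 m
P_cr = π²EI / L_e² = π² × 96.8×10⁹ × 2.111×10^-5 / 1.547² = 8.426×10^6 N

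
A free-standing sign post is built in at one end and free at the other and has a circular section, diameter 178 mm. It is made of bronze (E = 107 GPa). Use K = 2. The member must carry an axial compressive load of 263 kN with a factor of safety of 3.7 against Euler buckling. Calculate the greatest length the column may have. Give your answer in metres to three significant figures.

L_max ≈ 3.66 m

I = πd⁴/64 = π×178⁴/64 = 4.928×10^7 mm⁴
I = 4.928×10^-5 m⁴
Required critical load P_cr = n·P = 3.7 × 263 = 973.1 kN = 9.731×10^5 N
From P_cr = π²EI/(K·L)²:  L = (1/K)·√(π²EI/P_cr) = (1/2)·√(π²×1.07×10^11×4.928×10^-5/9.731×10^5)
L = 3.66 m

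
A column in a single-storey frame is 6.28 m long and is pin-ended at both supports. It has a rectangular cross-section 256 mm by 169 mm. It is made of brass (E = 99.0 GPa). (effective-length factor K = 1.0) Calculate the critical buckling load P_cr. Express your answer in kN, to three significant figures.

P_cr ≈ 2550 kN

Buckling occurs about the weak axis: I_min = h·b³/12 with b = 169 mm (the shorter side).
I_min = 256×169³/12 = 1.030×10^8 mm⁴
I = 1.030×10^8 mm⁴ = 1.030×10^-4 m⁴
Effective length L_e = K·L = 1 × 6.28 = 6.280 m
P_cr = π²EI / L_e² = π² × 99.0×10⁹ × 1.030×10^-4 / 6.280² = 2.551×10^6 N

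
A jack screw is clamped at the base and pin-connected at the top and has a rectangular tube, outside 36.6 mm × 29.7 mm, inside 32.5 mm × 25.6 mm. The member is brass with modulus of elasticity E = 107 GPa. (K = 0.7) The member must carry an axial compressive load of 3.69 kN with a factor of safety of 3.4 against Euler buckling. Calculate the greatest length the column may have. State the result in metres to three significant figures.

L_max ≈ 2.43 m

Weak-axis I_min = (h_o·b_o³ − h_i·b_i³)/12 with b_o = 29.7, b_i = 25.60 mm (shorter outer/inner sides).
I_min = (36.6×29.7³ − 32.50×25.60³)/12 = 3.447×10^4 mm⁴
I = 3.447×10^-8 m⁴
Required critical load P_cr = n·P = 3.4 × 3.69 = 12.55 kN = 1.255×10^4 N
From P_cr = π²EI/(K·L)²:  L = (1/K)·√(π²EI/P_cr) = (1/0.7)·√(π²×1.07×10^11×3.447×10^-8/1.255×10^4)
L = 2.43 m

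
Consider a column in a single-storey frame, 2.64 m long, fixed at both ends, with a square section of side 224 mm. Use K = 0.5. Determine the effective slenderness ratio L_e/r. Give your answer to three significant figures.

λ ≈ 20.4

I = a⁴/12 = 224⁴/12 = 2.098×10^8 mm⁴
A = 5.018×10^4 mm²;  r_min = √(I/A) = √(2.098×10^8/5.018×10^4) = 64.66 mm
L_e = K·L = 0.5 × 2.64 m = 1.320 m = 1320.0 mm
λ = L_e / r_min = 1320.0 / 64.66 = 20.4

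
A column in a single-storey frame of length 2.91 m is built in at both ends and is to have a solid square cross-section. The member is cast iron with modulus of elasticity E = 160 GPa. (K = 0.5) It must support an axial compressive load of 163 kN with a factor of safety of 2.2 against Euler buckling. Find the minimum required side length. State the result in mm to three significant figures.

a ≈ 49.0 mm

Required P_cr = n·P = 2.2 × 163 = 358.6 kN
L_e = K·L = 0.5 × 2.91 = 1.455 m
Required I = P_cr·L_e²/(π²E) = 3.586×10^5 × 1.455² / (π² × 1.60×10^11) = 4.807×10^-7 m⁴
I_req = 4.807×10^5 mm⁴
Solid square: I = a⁴/12  ⇒  a = (12I)^(1/4) = (12×4.807×10^5)^(1/4) = 49.0 mm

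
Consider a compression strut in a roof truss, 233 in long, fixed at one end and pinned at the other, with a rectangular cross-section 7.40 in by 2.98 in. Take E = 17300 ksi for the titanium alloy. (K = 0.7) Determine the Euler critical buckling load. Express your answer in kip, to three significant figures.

Buckling occurs about the weak axis: I_min = h·b³/12 with b = 2.98 in (the shorter side).
I_min = 7.40×2.98³/12 = 16.32 in⁴
Effective length L_e = K·L = 0.7 × 233 = 163.1 in
P_cr = π²EI / L_e² = π² × 17300×10³ × 16.32 / 163.1² = 1.047×10^5 lb

P_cr ≈ 105 kip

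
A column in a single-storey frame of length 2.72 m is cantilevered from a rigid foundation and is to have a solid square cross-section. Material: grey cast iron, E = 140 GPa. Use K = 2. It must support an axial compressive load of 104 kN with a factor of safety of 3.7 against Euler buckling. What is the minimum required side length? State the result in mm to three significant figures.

Required P_cr = n·P = 3.7 × 104 = 384.8 kN
L_e = K·L = 2 × 2.72 = 5.440 m
Required I = P_cr·L_e²/(π²E) = 3.848×10^5 × 5.440² / (π² × 1.40×10^11) = 8.241×10^-6 m⁴
I_req = 8.241×10^6 mm⁴
Solid square: I = a⁴/12  ⇒  a = (12I)^(1/4) = (12×8.241×10^6)^(1/4) = 99.7 mm

a ≈ 99.7 mm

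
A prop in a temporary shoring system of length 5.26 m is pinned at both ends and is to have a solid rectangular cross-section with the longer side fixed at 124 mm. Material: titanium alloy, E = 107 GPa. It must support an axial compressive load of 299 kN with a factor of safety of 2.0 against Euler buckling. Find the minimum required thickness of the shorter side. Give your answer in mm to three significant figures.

Required P_cr = n·P = 2.0 × 299 = 598.0 kN
L_e = K·L = 1 × 5.26 = 5.260 m
Required I = P_cr·L_e²/(π²E) = 5.980×10^5 × 5.260² / (π² × 1.07×10^11) = 1.567×10^-5 m⁴
I_req = 1.567×10^7 mm⁴
Rectangle, weak axis: I_min = h·b³/12 with h = 124 mm fixed  ⇒  b = (12I/h)^(1/3) = 115 mm

b ≈ 115 mm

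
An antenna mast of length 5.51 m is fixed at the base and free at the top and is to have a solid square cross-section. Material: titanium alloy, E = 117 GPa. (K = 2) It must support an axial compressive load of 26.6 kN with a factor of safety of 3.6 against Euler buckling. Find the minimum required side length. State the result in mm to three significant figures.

a ≈ 105 mm

Required P_cr = n·P = 3.6 × 26.6 = 95.76 kN
L_e = K·L = 2 × 5.51 = 11.02 m
Required I = P_cr·L_e²/(π²E) = 9.576×10^4 × 11.02² / (π² × 1.17×10^11) = 1.007×10^-5 m⁴
I_req = 1.007×10^7 mm⁴
Solid square: I = a⁴/12  ⇒  a = (12I)^(1/4) = (12×1.007×10^7)^(1/4) = 105 mm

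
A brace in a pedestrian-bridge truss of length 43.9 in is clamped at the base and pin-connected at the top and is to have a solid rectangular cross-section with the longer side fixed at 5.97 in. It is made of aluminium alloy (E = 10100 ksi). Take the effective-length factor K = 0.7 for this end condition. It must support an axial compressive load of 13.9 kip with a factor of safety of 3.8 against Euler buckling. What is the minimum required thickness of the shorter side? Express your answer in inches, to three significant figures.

b ≈ 1.00 in

Required P_cr = n·P = 3.8 × 13.9 = 52.82 kip
L_e = K·L = 0.7 × 43.9 = 30.73 in
Required I = P_cr·L_e²/(π²E) = 5.282×10^4 × 30.73² / (π² × 1.01×10^7) = 0.5004 in⁴
Rectangle, weak axis: I_min = h·b³/12 with h = 5.97 in fixed  ⇒  b = (12I/h)^(1/3) = 1.00 in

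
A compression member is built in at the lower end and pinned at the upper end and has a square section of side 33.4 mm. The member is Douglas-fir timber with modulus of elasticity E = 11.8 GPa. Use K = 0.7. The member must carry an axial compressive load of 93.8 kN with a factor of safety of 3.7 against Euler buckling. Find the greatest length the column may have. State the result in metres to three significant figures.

I = a⁴/12 = 33.4⁴/12 = 1.037×10^5 mm⁴
I = 1.037×10^-7 m⁴
Required critical load P_cr = n·P = 3.7 × 93.8 = 347.1 kN = 3.471×10^5 N
From P_cr = π²EI/(K·L)²:  L = (1/K)·√(π²EI/P_cr) = (1/0.7)·√(π²×1.18×10^10×1.037×10^-7/3.471×10^5)
L = 0.266 m

L_max ≈ 0.266 m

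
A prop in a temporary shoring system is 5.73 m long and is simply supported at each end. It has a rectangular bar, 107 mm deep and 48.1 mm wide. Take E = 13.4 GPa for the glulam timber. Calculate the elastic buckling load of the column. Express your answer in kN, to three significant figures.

P_cr ≈ 4.00 kN

Buckling occurs about the weak axis: I_min = h·b³/12 with b = 48.1 mm (the shorter side).
I_min = 107×48.1³/12 = 9.923×10^5 mm⁴
I = 9.923×10^5 mm⁴ = 9.923×10^-7 m⁴
Effective length L_e = K·L = 1 × 5.73 = 5.730 m
P_cr = π²EI / L_e² = π² × 13.4×10⁹ × 9.923×10^-7 / 5.730² = 3.997×10^3 N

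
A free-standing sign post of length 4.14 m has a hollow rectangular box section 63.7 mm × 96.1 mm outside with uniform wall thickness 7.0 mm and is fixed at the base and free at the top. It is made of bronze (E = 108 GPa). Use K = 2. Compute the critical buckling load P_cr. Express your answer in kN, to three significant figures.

Inner dimensions: h_i = 96.1 − 2×7.0 = 82.10 mm, b_i = 63.7 − 2×7.0 = 49.70 mm
Weak-axis I_min = (h_o·b_o³ − h_i·b_i³)/12 with b_o = 63.7, b_i = 49.70 mm (shorter outer/inner sides).
I_min = (96.1×63.7³ − 82.10×49.70³)/12 = 1.230×10^6 mm⁴
I = 1.230×10^6 mm⁴ = 1.230×10^-6 m⁴
Effective length L_e = K·L = 2 × 4.14 = 8.280 m
P_cr = π²EI / L_e² = π² × 108×10⁹ × 1.230×10^-6 / 8.280² = 1.912×10^4 N

P_cr ≈ 19.1 kN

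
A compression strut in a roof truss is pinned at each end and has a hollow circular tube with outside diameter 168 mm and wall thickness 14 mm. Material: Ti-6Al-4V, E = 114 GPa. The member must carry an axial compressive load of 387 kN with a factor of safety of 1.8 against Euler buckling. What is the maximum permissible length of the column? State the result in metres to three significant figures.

Inner diameter d_i = 168 − 2×14 = 140.0 mm
I = π(d_o⁴ − d_i⁴)/64 = π(168⁴ − 140.0⁴)/64 = 2.025×10^7 mm⁴
I = 2.025×10^-5 m⁴
Required critical load P_cr = n·P = 1.8 × 387 = 696.6 kN = 6.966×10^5 N
From P_cr = π²EI/(K·L)²:  L = (1/K)·√(π²EI/P_cr) = (1/1)·√(π²×1.14×10^11×2.025×10^-5/6.966×10^5)
L = 5.72 m

L_max ≈ 5.72 m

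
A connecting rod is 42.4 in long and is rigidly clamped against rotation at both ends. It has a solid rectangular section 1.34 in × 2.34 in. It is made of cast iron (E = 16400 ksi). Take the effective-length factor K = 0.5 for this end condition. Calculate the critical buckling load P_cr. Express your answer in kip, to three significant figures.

P_cr ≈ 169 kip

Buckling occurs about the weak axis: I_min = h·b³/12 with b = 1.34 in (the shorter side).
I_min = 2.34×1.34³/12 = 0.4692 in⁴
Effective length L_e = K·L = 0.5 × 42.4 = 21.20 in
P_cr = π²EI / L_e² = π² × 16400×10³ × 0.4692 / 21.20² = 1.690×10^5 lb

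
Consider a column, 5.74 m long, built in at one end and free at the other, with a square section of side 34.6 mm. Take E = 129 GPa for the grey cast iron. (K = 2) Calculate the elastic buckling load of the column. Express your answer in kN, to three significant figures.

I = a⁴/12 = 34.6⁴/12 = 1.194×10^5 mm⁴
I = 1.194×10^5 mm⁴ = 1.194×10^-7 m⁴
Effective length L_e = K·L = 2 × 5.74 = 11.48 m
P_cr = π²EI / L_e² = π² × 129×10⁹ × 1.194×10^-7 / 11.48² = 1.154×10^3 N

P_cr ≈ 1.15 kN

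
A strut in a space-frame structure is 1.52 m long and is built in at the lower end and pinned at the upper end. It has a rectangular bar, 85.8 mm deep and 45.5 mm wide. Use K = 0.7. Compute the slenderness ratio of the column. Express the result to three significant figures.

λ ≈ 81.0

For a rectangle r_min = b/√12 = 45.5/√12 = 13.13 mm
L_e = K·L = 0.7 × 1.52 m = 1.064 m = 1064.0 mm
λ = L_e / r_min = 1064.0 / 13.13 = 81.0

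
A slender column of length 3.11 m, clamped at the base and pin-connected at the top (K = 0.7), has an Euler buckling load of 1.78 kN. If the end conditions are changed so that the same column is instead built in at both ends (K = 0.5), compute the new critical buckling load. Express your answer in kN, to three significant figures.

P_cr ≈ 3.49 kN

P_cr ∝ 1/K², so P_cr,new = P_cr,old × (K_old/K_new)² = 1.78 × (0.7/0.5)²
= 1.78 × 1.960 = 3.49 kN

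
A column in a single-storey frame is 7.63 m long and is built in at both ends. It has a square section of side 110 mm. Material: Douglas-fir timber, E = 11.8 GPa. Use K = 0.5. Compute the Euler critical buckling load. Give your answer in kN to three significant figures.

I = a⁴/12 = 110⁴/12 = 1.220×10^7 mm⁴
I = 1.220×10^7 mm⁴ = 1.220×10^-5 m⁴
Effective length L_e = K·L = 0.5 × 7.63 = 3.815 m
P_cr = π²EI / L_e² = π² × 11.8×10⁹ × 1.220×10^-5 / 3.815² = 9.763×10^4 N

P_cr ≈ 97.6 kN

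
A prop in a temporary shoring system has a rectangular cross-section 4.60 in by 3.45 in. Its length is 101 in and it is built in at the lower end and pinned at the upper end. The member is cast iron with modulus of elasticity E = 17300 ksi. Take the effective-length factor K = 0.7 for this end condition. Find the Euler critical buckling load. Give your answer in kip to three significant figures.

Buckling occurs about the weak axis: I_min = h·b³/12 with b = 3.45 in (the shorter side).
I_min = 4.60×3.45³/12 = 15.74 in⁴
Effective length L_e = K·L = 0.7 × 101 = 70.70 in
P_cr = π²EI / L_e² = π² × 17300×10³ × 15.74 / 70.70² = 5.377×10^5 lb

P_cr ≈ 538 kip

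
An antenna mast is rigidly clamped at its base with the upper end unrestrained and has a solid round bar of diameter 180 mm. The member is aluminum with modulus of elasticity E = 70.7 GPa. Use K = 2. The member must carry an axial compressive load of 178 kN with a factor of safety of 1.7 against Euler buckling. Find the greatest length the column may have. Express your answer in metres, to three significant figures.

I = πd⁴/64 = π×180⁴/64 = 5.153×10^7 mm⁴
I = 5.153×10^-5 m⁴
Required critical load P_cr = n·P = 1.7 × 178 = 302.6 kN = 3.026×10^5 N
From P_cr = π²EI/(K·L)²:  L = (1/K)·√(π²EI/P_cr) = (1/2)·√(π²×7.07×10^10×5.153×10^-5/3.026×10^5)
L = 5.45 m

L_max ≈ 5.45 m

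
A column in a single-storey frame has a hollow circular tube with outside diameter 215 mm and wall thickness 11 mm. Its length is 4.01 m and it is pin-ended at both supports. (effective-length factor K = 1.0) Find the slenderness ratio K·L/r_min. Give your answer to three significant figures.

λ ≈ 55.5

Inner diameter d_i = 215 − 2×11 = 193.0 mm
I = π(d_o⁴ − d_i⁴)/64 = π(215⁴ − 193.0⁴)/64 = 3.678×10^7 mm⁴
A = 7.050×10^3 mm²;  r_min = √(I/A) = √(3.678×10^7/7.050×10^3) = 72.23 mm
L_e = K·L = 1 × 4.01 m = 4.010 m = 4010.0 mm
λ = L_e / r_min = 4010.0 / 72.23 = 55.5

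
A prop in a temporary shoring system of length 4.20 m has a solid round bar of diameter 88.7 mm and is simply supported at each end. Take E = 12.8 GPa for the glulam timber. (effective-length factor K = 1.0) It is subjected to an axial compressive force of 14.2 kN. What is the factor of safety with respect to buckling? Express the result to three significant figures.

I = πd⁴/64 = π×88.7⁴/64 = 3.039×10^6 mm⁴
I = 3.039×10^6 mm⁴ = 3.039×10^-6 m⁴
Effective length L_e = K·L = 1 × 4.20 = 4.200 m
P_cr = π²EI / L_e² = π² × 12.8×10⁹ × 3.039×10^-6 / 4.200² = 2.176×10^4 N
Factor of safety n = P_cr / P = 21.761 / 14.2 = 1.53

n ≈ 1.53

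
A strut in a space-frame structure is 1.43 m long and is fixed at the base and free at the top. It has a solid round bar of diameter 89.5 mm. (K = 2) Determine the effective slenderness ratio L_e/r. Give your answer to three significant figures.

I = πd⁴/64 = π×89.5⁴/64 = 3.150×10^6 mm⁴
A = 6.291×10^3 mm²;  r_min = √(I/A) = √(3.150×10^6/6.291×10^3) = 22.38 mm
L_e = K·L = 2 × 1.43 m = 2.860 m = 2860.0 mm
λ = L_e / r_min = 2860.0 / 22.38 = 128

λ ≈ 128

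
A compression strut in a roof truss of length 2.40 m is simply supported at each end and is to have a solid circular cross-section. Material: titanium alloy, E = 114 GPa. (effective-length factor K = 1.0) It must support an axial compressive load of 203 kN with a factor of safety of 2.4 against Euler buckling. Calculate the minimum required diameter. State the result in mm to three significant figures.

Required P_cr = n·P = 2.4 × 203 = 487.2 kN
L_e = K·L = 1 × 2.40 = 2.400 m
Required I = P_cr·L_e²/(π²E) = 4.872×10^5 × 2.400² / (π² × 1.14×10^11) = 2.494×10^-6 m⁴
I_req = 2.494×10^6 mm⁴
Solid circle: I = πd⁴/64  ⇒  d = (64I/π)^(1/4) = (64×2.494×10^6/π)^(1/4) = 84.4 mm

d ≈ 84.4 mm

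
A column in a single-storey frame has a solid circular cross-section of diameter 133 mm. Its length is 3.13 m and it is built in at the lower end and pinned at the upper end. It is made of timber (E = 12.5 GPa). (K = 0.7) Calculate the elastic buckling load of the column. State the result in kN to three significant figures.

I = πd⁴/64 = π×133⁴/64 = 1.536×10^7 mm⁴
I = 1.536×10^7 mm⁴ = 1.536×10^-5 m⁴
Effective length L_e = K·L = 0.7 × 3.13 = 2.191 m
P_cr = π²EI / L_e² = π² × 12.5×10⁹ × 1.536×10^-5 / 2.191² = 3.947×10^5 N

P_cr ≈ 395 kN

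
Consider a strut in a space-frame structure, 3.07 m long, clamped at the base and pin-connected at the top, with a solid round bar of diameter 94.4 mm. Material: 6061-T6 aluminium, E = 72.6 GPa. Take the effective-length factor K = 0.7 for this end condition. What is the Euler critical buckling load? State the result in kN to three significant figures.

P_cr ≈ 605 kN

I = πd⁴/64 = π×94.4⁴/64 = 3.898×10^6 mm⁴
I = 3.898×10^6 mm⁴ = 3.898×10^-6 m⁴
Effective length L_e = K·L = 0.7 × 3.07 = 2.149 m
P_cr = π²EI / L_e² = π² × 72.6×10⁹ × 3.898×10^-6 / 2.149² = 6.048×10^5 N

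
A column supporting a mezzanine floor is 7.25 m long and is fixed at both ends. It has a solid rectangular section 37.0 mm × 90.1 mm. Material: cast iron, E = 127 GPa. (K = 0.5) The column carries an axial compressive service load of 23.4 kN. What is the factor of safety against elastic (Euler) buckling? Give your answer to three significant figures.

n ≈ 1.55

Buckling occurs about the weak axis: I_min = h·b³/12 with b = 37.0 mm (the shorter side).
I_min = 90.1×37.0³/12 = 3.803×10^5 mm⁴
I = 3.803×10^5 mm⁴ = 3.803×10^-7 m⁴
Effective length L_e = K·L = 0.5 × 7.25 = 3.625 m
P_cr = π²EI / L_e² = π² × 127×10⁹ × 3.803×10^-7 / 3.625² = 3.628×10^4 N
Factor of safety n = P_cr / P = 36.277 / 23.4 = 1.55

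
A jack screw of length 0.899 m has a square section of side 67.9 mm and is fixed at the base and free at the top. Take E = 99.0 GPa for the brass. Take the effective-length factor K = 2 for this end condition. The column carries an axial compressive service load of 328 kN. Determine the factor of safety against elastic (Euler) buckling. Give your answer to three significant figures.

I = a⁴/12 = 67.9⁴/12 = 1.771×10^6 mm⁴
I = 1.771×10^6 mm⁴ = 1.771×10^-6 m⁴
Effective length L_e = K·L = 2 × 0.899 = 1.798 m
P_cr = π²EI / L_e² = π² × 99.0×10⁹ × 1.771×10^-6 / 1.798² = 5.354×10^5 N
Factor of safety n = P_cr / P = 535.37 / 328 = 1.63

n ≈ 1.63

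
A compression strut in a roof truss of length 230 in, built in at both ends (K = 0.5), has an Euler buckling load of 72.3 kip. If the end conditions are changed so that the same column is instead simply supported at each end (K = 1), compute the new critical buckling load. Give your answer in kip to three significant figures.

P_cr ≈ 18.1 kip

P_cr ∝ 1/K², so P_cr,new = P_cr,old × (K_old/K_new)² = 72.3 × (0.5/1)²
= 72.3 × 0.2500 = 18.1 kip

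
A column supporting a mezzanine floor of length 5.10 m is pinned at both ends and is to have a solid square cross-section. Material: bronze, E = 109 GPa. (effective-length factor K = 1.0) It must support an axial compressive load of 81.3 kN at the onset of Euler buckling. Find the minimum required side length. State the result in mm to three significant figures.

L_e = K·L = 1 × 5.10 = 5.100 m
Required I = P_cr·L_e²/(π²E) = 8.130×10^4 × 5.100² / (π² × 1.09×10^11) = 1.966×10^-6 m⁴
I_req = 1.966×10^6 mm⁴
Solid square: I = a⁴/12  ⇒  a = (12I)^(1/4) = (12×1.966×10^6)^(1/4) = 69.7 mm

a ≈ 69.7 mm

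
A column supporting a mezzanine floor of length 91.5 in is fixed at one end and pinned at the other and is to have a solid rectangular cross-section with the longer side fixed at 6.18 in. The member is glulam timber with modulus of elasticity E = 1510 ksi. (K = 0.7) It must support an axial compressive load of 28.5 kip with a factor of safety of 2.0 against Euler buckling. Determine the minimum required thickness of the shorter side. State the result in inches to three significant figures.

Required P_cr = n·P = 2.0 × 28.5 = 57.00 kip
L_e = K·L = 0.7 × 91.5 = 64.05 in
Required I = P_cr·L_e²/(π²E) = 5.700×10^4 × 64.05² / (π² × 1.51×10^6) = 15.69 in⁴
Rectangle, weak axis: I_min = h·b³/12 with h = 6.18 in fixed  ⇒  b = (12I/h)^(1/3) = 3.12 in

b ≈ 3.12 in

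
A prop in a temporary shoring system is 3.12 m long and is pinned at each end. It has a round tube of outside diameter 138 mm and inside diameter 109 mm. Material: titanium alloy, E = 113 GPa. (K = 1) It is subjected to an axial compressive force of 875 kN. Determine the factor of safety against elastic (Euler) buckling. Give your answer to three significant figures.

d_o = 138 mm, d_i = 109 mm
I = π(d_o⁴ − d_i⁴)/64 = π(138⁴ − 109.0⁴)/64 = 1.087×10^7 mm⁴
I = 1.087×10^7 mm⁴ = 1.087×10^-5 m⁴
Effective length L_e = K·L = 1 × 3.12 = 3.120 m
P_cr = π²EI / L_e² = π² × 113×10⁹ × 1.087×10^-5 / 3.120² = 1.246×10^6 N
Factor of safety n = P_cr / P = 1245.8 / 875 = 1.42

n ≈ 1.42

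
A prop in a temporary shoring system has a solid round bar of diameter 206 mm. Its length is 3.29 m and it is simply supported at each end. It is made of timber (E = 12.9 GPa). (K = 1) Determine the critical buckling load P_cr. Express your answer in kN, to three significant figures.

I = πd⁴/64 = π×206⁴/64 = 8.840×10^7 mm⁴
I = 8.840×10^7 mm⁴ = 8.840×10^-5 m⁴
Effective length L_e = K·L = 1 × 3.29 = 3.290 m
P_cr = π²EI / L_e² = π² × 12.9×10⁹ × 8.840×10^-5 / 3.290² = 1.040×10^6 N

P_cr ≈ 1040 kN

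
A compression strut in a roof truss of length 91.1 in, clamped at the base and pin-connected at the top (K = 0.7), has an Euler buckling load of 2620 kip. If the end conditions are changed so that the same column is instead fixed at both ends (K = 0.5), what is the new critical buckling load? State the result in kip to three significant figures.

P_cr ∝ 1/K², so P_cr,new = P_cr,old × (K_old/K_new)² = 2620 × (0.7/0.5)²
= 2620 × 1.960 = 5140 kip

P_cr ≈ 5140 kip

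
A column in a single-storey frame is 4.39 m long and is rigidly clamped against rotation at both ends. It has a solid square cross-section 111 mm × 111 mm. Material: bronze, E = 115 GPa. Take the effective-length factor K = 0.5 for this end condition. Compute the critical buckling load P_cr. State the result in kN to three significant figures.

P_cr ≈ 2980 kN

I = a⁴/12 = 111⁴/12 = 1.265×10^7 mm⁴
I = 1.265×10^7 mm⁴ = 1.265×10^-5 m⁴
Effective length L_e = K·L = 0.5 × 4.39 = 2.195 m
P_cr = π²EI / L_e² = π² × 115×10⁹ × 1.265×10^-5 / 2.195² = 2.980×10^6 N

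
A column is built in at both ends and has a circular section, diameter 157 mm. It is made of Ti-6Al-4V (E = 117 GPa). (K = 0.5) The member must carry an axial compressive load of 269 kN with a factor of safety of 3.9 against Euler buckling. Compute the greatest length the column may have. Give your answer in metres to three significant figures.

L_max ≈ 11.5 m

I = πd⁴/64 = π×157⁴/64 = 2.982×10^7 mm⁴
I = 2.982×10^-5 m⁴
Required critical load P_cr = n·P = 3.9 × 269 = 1049 kN = 1.049×10^6 N
From P_cr = π²EI/(K·L)²:  L = (1/K)·√(π²EI/P_cr) = (1/0.5)·√(π²×1.17×10^11×2.982×10^-5/1.049×10^6)
L = 11.5 m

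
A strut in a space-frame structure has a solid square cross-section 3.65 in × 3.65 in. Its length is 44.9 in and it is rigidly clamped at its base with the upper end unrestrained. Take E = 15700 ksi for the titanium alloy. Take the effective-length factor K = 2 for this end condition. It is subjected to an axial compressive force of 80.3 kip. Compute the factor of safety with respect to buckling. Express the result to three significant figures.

I = a⁴/12 = 3.65⁴/12 = 14.79 in⁴
Effective length L_e = K·L = 2 × 44.9 = 89.80 in
P_cr = π²EI / L_e² = π² × 15700×10³ × 14.79 / 89.80² = 2.842×10^5 lb
Factor of safety n = P_cr / P = 284.21 / 80.3 = 3.54

n ≈ 3.54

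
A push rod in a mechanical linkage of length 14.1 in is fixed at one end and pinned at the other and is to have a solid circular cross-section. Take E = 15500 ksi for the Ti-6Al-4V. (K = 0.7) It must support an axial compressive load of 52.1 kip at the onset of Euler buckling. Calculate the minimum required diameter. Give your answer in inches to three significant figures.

d ≈ 0.907 in

L_e = K·L = 0.7 × 14.1 = 9.870 in
Required I = P_cr·L_e²/(π²E) = 5.210×10^4 × 9.870² / (π² × 1.55×10^7) = 3.318×10^-2 in⁴
Solid circle: I = πd⁴/64  ⇒  d = (64I/π)^(1/4) = (64×3.318×10^-2/π)^(1/4) = 0.907 in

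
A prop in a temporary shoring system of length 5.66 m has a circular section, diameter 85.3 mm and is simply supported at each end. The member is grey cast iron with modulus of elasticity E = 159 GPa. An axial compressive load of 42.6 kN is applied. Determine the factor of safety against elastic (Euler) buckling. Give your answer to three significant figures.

I = πd⁴/64 = π×85.3⁴/64 = 2.599×10^6 mm⁴
I = 2.599×10^6 mm⁴ = 2.599×10^-6 m⁴
Effective length L_e = K·L = 1 × 5.66 = 5.660 m
P_cr = π²EI / L_e² = π² × 159×10⁹ × 2.599×10^-6 / 5.660² = 1.273×10^5 N
Factor of safety n = P_cr / P = 127.30 / 42.6 = 2.99

n ≈ 2.99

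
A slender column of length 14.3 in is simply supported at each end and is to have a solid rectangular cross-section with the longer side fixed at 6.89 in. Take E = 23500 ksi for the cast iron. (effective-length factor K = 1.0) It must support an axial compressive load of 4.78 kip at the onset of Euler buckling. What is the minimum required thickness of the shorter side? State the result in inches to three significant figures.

L_e = K·L = 1 × 14.3 = 14.30 in
Required I = P_cr·L_e²/(π²E) = 4.780×10^3 × 14.30² / (π² × 2.35×10^7) = 4.214×10^-3 in⁴
Rectangle, weak axis: I_min = h·b³/12 with h = 6.89 in fixed  ⇒  b = (12I/h)^(1/3) = 0.194 in

b ≈ 0.194 in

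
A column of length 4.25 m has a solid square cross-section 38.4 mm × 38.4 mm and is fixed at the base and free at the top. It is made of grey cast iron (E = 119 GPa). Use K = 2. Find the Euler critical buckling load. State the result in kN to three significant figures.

I = a⁴/12 = 38.4⁴/12 = 1.812×10^5 mm⁴
I = 1.812×10^5 mm⁴ = 1.812×10^-7 m⁴
Effective length L_e = K·L = 2 × 4.25 = 8.500 m
P_cr = π²EI / L_e² = π² × 119×10⁹ × 1.812×10^-7 / 8.500² = 2.945×10^3 N

P_cr ≈ 2.95 kN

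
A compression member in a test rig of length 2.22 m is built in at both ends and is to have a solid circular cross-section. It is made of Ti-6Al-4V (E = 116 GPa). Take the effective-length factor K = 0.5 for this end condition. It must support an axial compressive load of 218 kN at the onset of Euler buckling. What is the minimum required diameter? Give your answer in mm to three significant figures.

d ≈ 46.8 mm

L_e = K·L = 0.5 × 2.22 = 1.110 m
Required I = P_cr·L_e²/(π²E) = 2.180×10^5 × 1.110² / (π² × 1.16×10^11) = 2.346×10^-7 m⁴
I_req = 2.346×10^5 mm⁴
Solid circle: I = πd⁴/64  ⇒  d = (64I/π)^(1/4) = (64×2.346×10^5/π)^(1/4) = 46.8 mm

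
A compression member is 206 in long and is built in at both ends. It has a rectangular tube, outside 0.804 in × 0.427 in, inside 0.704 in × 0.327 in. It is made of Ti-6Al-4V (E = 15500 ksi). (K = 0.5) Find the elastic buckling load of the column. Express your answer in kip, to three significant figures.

P_cr ≈ 0.0456 kip

Weak-axis I_min = (h_o·b_o³ − h_i·b_i³)/12 with b_o = 0.427, b_i = 0.3270 in (shorter outer/inner sides).
I_min = (0.804×0.427³ − 0.7040×0.3270³)/12 = 3.165×10^-3 in⁴
Effective length L_e = K·L = 0.5 × 206 = 103.0 in
P_cr = π²EI / L_e² = π² × 15500×10³ × 3.165×10^-3 / 103.0² = 45.64 lb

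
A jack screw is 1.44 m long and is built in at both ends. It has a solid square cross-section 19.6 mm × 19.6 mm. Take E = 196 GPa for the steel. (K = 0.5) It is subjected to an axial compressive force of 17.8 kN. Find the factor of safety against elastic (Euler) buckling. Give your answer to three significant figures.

I = a⁴/12 = 19.6⁴/12 = 1.230×10^4 mm⁴
I = 1.230×10^4 mm⁴ = 1.230×10^-8 m⁴
Effective length L_e = K·L = 0.5 × 1.44 = 0.7200 m
P_cr = π²EI / L_e² = π² × 196×10⁹ × 1.230×10^-8 / 0.7200² = 4.589×10^4 N
Factor of safety n = P_cr / P = 45.892 / 17.8 = 2.58

n ≈ 2.58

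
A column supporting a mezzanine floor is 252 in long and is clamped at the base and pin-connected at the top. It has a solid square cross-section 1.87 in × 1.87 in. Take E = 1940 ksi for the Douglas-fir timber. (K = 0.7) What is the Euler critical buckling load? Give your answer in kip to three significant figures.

P_cr ≈ 0.627 kip

I = a⁴/12 = 1.87⁴/12 = 1.019 in⁴
Effective length L_e = K·L = 0.7 × 252 = 176.4 in
P_cr = π²EI / L_e² = π² × 1940×10³ × 1.019 / 176.4² = 627.0 lb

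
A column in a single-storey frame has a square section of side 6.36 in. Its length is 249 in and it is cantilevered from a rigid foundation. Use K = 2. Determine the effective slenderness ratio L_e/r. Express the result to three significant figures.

For a square r = a/√12 = 6.36/√12 = 1.836 in
L_e = K·L = 2 × 249 = 498.0 in
λ = L_e / r_min = 498.00 / 1.836 = 271

λ ≈ 271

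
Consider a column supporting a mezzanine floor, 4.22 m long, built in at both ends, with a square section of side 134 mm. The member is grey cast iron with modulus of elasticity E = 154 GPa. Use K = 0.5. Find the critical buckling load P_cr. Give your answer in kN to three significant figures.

P_cr ≈ 9170 kN

I = a⁴/12 = 134⁴/12 = 2.687×10^7 mm⁴
I = 2.687×10^7 mm⁴ = 2.687×10^-5 m⁴
Effective length L_e = K·L = 0.5 × 4.22 = 2.110 m
P_cr = π²EI / L_e² = π² × 154×10⁹ × 2.687×10^-5 / 2.110² = 9.173×10^6 N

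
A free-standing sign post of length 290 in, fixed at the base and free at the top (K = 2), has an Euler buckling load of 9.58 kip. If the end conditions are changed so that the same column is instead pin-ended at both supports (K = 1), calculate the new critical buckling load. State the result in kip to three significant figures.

P_cr ∝ 1/K², so P_cr,new = P_cr,old × (K_old/K_new)² = 9.58 × (2/1)²
= 9.58 × 4.000 = 38.3 kip

P_cr ≈ 38.3 kip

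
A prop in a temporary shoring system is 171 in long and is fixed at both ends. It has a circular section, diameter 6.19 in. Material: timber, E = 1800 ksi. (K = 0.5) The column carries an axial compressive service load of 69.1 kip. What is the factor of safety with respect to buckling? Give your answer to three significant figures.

I = πd⁴/64 = π×6.19⁴/64 = 72.07 in⁴
Effective length L_e = K·L = 0.5 × 171 = 85.50 in
P_cr = π²EI / L_e² = π² × 1800×10³ × 72.07 / 85.50² = 1.751×10^5 lb
Factor of safety n = P_cr / P = 175.13 / 69.1 = 2.53

n ≈ 2.53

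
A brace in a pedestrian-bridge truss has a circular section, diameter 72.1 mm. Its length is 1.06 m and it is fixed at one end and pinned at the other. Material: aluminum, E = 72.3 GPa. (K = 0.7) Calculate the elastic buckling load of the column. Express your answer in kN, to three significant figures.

P_cr ≈ 1720 kN

I = πd⁴/64 = π×72.1⁴/64 = 1.327×10^6 mm⁴
I = 1.327×10^6 mm⁴ = 1.327×10^-6 m⁴
Effective length L_e = K·L = 0.7 × 1.06 = 0.7420 m
P_cr = π²EI / L_e² = π² × 72.3×10⁹ × 1.327×10^-6 / 0.7420² = 1.719×10^6 N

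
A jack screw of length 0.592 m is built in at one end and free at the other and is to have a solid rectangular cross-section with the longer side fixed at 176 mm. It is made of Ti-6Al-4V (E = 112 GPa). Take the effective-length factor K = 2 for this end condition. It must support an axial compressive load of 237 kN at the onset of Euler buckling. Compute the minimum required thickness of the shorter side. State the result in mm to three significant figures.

L_e = K·L = 2 × 0.592 = 1.184 m
Required I = P_cr·L_e²/(π²E) = 2.370×10^5 × 1.184² / (π² × 1.12×10^11) = 3.006×10^-7 m⁴
I_req = 3.006×10^5 mm⁴
Rectangle, weak axis: I_min = h·b³/12 with h = 176 mm fixed  ⇒  b = (12I/h)^(1/3) = 27.4 mm

b ≈ 27.4 mm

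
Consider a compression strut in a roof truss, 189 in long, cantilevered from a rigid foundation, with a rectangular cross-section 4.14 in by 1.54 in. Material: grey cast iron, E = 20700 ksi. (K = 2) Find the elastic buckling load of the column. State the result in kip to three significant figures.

P_cr ≈ 1.80 kip

Buckling occurs about the weak axis: I_min = h·b³/12 with b = 1.54 in (the shorter side).
I_min = 4.14×1.54³/12 = 1.260 in⁴
Effective length L_e = K·L = 2 × 189 = 378.0 in
P_cr = π²EI / L_e² = π² × 20700×10³ × 1.260 / 378.0² = 1.802×10^3 lb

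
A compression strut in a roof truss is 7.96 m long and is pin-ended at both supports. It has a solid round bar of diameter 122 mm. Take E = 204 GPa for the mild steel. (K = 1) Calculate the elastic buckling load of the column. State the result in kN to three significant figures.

I = πd⁴/64 = π×122⁴/64 = 1.087×10^7 mm⁴
I = 1.087×10^7 mm⁴ = 1.087×10^-5 m⁴
Effective length L_e = K·L = 1 × 7.96 = 7.960 m
P_cr = π²EI / L_e² = π² × 204×10⁹ × 1.087×10^-5 / 7.960² = 3.456×10^5 N

P_cr ≈ 346 kN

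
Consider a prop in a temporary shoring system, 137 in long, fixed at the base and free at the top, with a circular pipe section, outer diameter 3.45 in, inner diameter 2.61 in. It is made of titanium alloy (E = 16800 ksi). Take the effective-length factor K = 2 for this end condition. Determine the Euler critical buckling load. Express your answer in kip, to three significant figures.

d_o = 3.45 in, d_i = 2.61 in
I = π(d_o⁴ − d_i⁴)/64 = π(3.45⁴ − 2.610⁴)/64 = 4.676 in⁴
Effective length L_e = K·L = 2 × 137 = 274.0 in
P_cr = π²EI / L_e² = π² × 16800×10³ × 4.676 / 274.0² = 1.033×10^4 lb

P_cr ≈ 10.3 kip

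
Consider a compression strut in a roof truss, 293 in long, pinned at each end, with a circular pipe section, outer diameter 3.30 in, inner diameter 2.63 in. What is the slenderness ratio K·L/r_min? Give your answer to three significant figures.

d_o = 3.30 in, d_i = 2.63 in
I = π(d_o⁴ − d_i⁴)/64 = π(3.30⁴ − 2.630⁴)/64 = 3.473 in⁴
A = 3.120 in²;  r_min = √(I/A) = √(3.473/3.120) = 1.055 in
L_e = K·L = 1 × 293 = 293.0 in
λ = L_e / r_min = 293.00 / 1.055 = 278

λ ≈ 278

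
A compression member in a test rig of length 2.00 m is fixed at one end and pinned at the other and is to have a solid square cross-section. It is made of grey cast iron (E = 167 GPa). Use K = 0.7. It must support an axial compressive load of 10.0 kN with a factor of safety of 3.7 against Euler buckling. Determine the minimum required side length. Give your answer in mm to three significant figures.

Required P_cr = n·P = 3.7 × 10.0 = 37.00 kN
L_e = K·L = 0.7 × 2.00 = 1.400 m
Required I = P_cr·L_e²/(π²E) = 3.700×10^4 × 1.400² / (π² × 1.67×10^11) = 4.400×10^-8 m⁴
I_req = 4.400×10^4 mm⁴
Solid square: I = a⁴/12  ⇒  a = (12I)^(1/4) = (12×4.400×10^4)^(1/4) = 27.0 mm

a ≈ 27.0 mm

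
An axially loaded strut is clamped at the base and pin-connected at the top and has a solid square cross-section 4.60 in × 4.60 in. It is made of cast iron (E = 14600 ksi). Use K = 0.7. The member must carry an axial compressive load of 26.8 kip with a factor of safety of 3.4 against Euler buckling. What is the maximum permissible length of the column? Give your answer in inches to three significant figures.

I = a⁴/12 = 4.60⁴/12 = 37.31 in⁴
Required critical load P_cr = n·P = 3.4 × 26.8 = 91.12 kip = 9.112×10^4 lb
From P_cr = π²EI/(K·L)²:  L = (1/K)·√(π²EI/P_cr) = (1/0.7)·√(π²×1.46×10^7×37.31/9.112×10^4)
L = 347 in

L_max ≈ 347 in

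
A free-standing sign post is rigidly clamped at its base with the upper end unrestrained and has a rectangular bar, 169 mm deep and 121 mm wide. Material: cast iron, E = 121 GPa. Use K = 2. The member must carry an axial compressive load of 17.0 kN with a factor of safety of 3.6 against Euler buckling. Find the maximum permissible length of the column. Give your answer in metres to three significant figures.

Buckling occurs about the weak axis: I_min = h·b³/12 with b = 121 mm (the shorter side).
I_min = 169×121³/12 = 2.495×10^7 mm⁴
I = 2.495×10^-5 m⁴
Required critical load P_cr = n·P = 3.6 × 17.0 = 61.20 kN = 6.120×10^4 N
From P_cr = π²EI/(K·L)²:  L = (1/K)·√(π²EI/P_cr) = (1/2)·√(π²×1.21×10^11×2.495×10^-5/6.120×10^4)
L = 11.0 m

L_max ≈ 11.0 m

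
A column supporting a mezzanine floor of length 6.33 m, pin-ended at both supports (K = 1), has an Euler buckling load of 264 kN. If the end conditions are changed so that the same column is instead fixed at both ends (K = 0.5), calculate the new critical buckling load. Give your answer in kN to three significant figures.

P_cr ∝ 1/K², so P_cr,new = P_cr,old × (K_old/K_new)² = 264 × (1/0.5)²
= 264 × 4.000 = 1060 kN

P_cr ≈ 1060 kN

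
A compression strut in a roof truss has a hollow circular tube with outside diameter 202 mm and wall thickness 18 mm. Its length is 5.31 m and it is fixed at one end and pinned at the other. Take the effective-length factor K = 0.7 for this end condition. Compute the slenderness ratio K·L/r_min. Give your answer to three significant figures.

λ ≈ 56.9

Inner diameter d_i = 202 − 2×18 = 166.0 mm
I = π(d_o⁴ − d_i⁴)/64 = π(202⁴ − 166.0⁴)/64 = 4.446×10^7 mm⁴
A = 1.040×10^4 mm²;  r_min = √(I/A) = √(4.446×10^7/1.040×10^4) = 65.36 mm
L_e = K·L = 0.7 × 5.31 m = 3.717 m = 3717.0 mm
λ = L_e / r_min = 3717.0 / 65.36 = 56.9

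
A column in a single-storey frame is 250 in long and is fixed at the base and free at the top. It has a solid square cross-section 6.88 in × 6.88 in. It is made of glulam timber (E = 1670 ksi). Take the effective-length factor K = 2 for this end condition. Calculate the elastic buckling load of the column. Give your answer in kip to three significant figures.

I = a⁴/12 = 6.88⁴/12 = 186.7 in⁴
Effective length L_e = K·L = 2 × 250 = 500.0 in
P_cr = π²EI / L_e² = π² × 1670×10³ × 186.7 / 500.0² = 1.231×10^4 lb

P_cr ≈ 12.3 kip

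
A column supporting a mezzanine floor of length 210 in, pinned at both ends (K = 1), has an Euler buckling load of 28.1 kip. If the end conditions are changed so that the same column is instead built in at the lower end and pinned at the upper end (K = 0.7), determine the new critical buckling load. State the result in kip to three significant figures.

P_cr ≈ 57.3 kip

P_cr ∝ 1/K², so P_cr,new = P_cr,old × (K_old/K_new)² = 28.1 × (1/0.7)²
= 28.1 × 2.041 = 57.3 kip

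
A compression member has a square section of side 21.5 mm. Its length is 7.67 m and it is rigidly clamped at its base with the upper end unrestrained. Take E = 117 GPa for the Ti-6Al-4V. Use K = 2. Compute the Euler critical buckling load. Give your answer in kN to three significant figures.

I = a⁴/12 = 21.5⁴/12 = 1.781×10^4 mm⁴
I = 1.781×10^4 mm⁴ = 1.781×10^-8 m⁴
Effective length L_e = K·L = 2 × 7.67 = 15.34 m
P_cr = π²EI / L_e² = π² × 117×10⁹ × 1.781×10^-8 / 15.34² = 87.38 N

P_cr ≈ 0.0874 kN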